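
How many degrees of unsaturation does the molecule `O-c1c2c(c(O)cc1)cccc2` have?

7

Molecular formula from the SMILES: C10H8O2.
DoU = (2C + 2 + N − H − X)/2 = (2·10 + 2 + 0 − 8 − 0)/2 = 14/2 = 7.
(Structurally: 2 ring(s) + 5 π bond(s) = 7.)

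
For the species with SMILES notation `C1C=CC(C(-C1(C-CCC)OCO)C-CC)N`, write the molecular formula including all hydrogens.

Heavy atoms from the SMILES: 14 C, 1 N, 2 O.
Implicit hydrogens by atom environment:
  7 × C: 2 H each → 14
  4 × C: 1 H each → 4
  2 × C: 3 H each → 6
  1 × C: no H
  1 × N: 2 H
  1 × O: 1 H
  1 × O: no H
  Total hydrogens = 27.
Molecular formula: C14H27NO2

C14H27NO2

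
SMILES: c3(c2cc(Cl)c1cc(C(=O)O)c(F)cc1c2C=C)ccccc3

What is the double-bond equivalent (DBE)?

Molecular formula from the SMILES: C19H12ClFO2.
DoU = (2C + 2 + N − H − X)/2 = (2·19 + 2 + 0 − 12 − 2)/2 = 26/2 = 13.
(Structurally: 3 ring(s) + 10 π bond(s) = 13.)

13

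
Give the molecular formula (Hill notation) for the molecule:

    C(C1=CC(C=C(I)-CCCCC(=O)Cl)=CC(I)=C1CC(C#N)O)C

Heavy atoms from the SMILES: 18 C, 1 Cl, 2 I, 1 N, 2 O.
Implicit hydrogens by atom environment:
  6 × C: 2 H each → 12
  4 × C (aromatic): no H
  3 × C: no H
  2 × C (aromatic): 1 H each → 2
  2 × C: 1 H each → 2
  2 × I: no H
  1 × C: 3 H
  1 × Cl: no H
  1 × N: no H
  1 × O: 1 H
  1 × O: no H
  Total hydrogens = 20.
Molecular formula: C18H20ClI2NO2

C18H20ClI2NO2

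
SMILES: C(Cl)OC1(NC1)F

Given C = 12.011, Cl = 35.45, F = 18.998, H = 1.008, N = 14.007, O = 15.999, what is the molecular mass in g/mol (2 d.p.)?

125.53

Molecular formula: C3H5ClFNO.
M = 3×12.011 + 1×35.45 + 1×18.998 + 5×1.008 + 1×14.007 + 1×15.999 = 125.53 g/mol.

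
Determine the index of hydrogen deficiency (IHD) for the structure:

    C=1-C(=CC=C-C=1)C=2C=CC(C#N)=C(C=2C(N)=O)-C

Molecular formula from the SMILES: C15H12N2O.
DoU = (2C + 2 + N − H − X)/2 = (2·15 + 2 + 2 − 12 − 0)/2 = 22/2 = 11.
(Structurally: 2 ring(s) + 9 π bond(s) = 11.)

11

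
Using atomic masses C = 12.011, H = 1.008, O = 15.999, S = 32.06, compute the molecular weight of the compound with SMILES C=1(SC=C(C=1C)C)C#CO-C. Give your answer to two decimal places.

166.24

Molecular formula: C9H10OS.
M = 9×12.011 + 10×1.008 + 1×15.999 + 1×32.06 = 166.24 g/mol.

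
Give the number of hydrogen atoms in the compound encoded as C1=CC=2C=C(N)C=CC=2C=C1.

9

Hydrogens are implicit in SMILES; fill each atom to its normal valence:
  7 × C (aromatic): 1 H each → 7
  3 × C (aromatic): no H
  1 × N: 2 H
  Total hydrogens = 9.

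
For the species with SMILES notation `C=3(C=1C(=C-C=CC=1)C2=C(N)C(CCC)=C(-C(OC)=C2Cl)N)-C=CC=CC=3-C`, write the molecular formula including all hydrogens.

Heavy atoms from the SMILES: 23 C, 1 Cl, 2 N, 1 O.
Implicit hydrogens by atom environment:
  10 × C (aromatic): no H
  8 × C (aromatic): 1 H each → 8
  3 × C: 3 H each → 9
  2 × C: 2 H each → 4
  2 × N: 2 H each → 4
  1 × Cl: no H
  1 × O: no H
  Total hydrogens = 25.
Molecular formula: C23H25ClN2O

C23H25ClN2O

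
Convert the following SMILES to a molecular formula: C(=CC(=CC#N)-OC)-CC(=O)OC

Heavy atoms from the SMILES: 9 C, 1 N, 3 O.
Implicit hydrogens by atom environment:
  3 × C: 1 H each → 3
  3 × C: no H
  3 × O: no H
  2 × C: 3 H each → 6
  1 × C: 2 H
  1 × N: no H
  Total hydrogens = 11.
Molecular formula: C9H11NO3

C9H11NO3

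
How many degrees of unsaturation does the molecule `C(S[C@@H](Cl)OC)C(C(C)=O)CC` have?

1

Molecular formula from the SMILES: C8H15ClO2S.
DoU = (2C + 2 + N − H − X)/2 = (2·8 + 2 + 0 − 15 − 1)/2 = 2/2 = 1.
(Structurally: 0 ring(s) + 1 π bond(s) = 1.)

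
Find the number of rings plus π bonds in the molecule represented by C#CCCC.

2

Molecular formula from the SMILES: C5H8.
DoU = (2C + 2 + N − H − X)/2 = (2·5 + 2 + 0 − 8 − 0)/2 = 4/2 = 2.
(Structurally: 0 ring(s) + 2 π bond(s) = 2.)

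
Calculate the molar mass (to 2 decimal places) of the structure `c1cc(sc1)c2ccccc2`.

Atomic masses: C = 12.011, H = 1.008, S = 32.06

Molecular formula: C10H8S.
M = 10×12.011 + 8×1.008 + 1×32.06 = 160.23 g/mol.

160.23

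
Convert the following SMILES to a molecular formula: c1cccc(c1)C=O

Heavy atoms from the SMILES: 7 C, 1 O.
Implicit hydrogens by atom environment:
  5 × C (aromatic): 1 H each → 5
  1 × C: 1 H
  1 × C (aromatic): no H
  1 × O: no H
  Total hydrogens = 6.
Molecular formula: C7H6O

C7H6O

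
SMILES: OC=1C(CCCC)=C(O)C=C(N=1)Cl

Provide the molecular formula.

C9H12ClNO2

Heavy atoms from the SMILES: 9 C, 1 Cl, 1 N, 2 O.
Implicit hydrogens by atom environment:
  4 × C (aromatic): no H
  3 × C: 2 H each → 6
  2 × O: 1 H each → 2
  1 × C: 3 H
  1 × C (aromatic): 1 H
  1 × Cl: no H
  1 × N (aromatic): no H
  Total hydrogens = 12.
Molecular formula: C9H12ClNO2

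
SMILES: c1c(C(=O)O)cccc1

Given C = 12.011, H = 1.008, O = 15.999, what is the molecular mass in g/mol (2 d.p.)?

122.12

Molecular formula: C7H6O2.
M = 7×12.011 + 6×1.008 + 2×15.999 = 122.12 g/mol.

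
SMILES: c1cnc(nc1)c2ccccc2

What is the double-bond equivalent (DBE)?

Molecular formula from the SMILES: C10H8N2.
DoU = (2C + 2 + N − H − X)/2 = (2·10 + 2 + 2 − 8 − 0)/2 = 16/2 = 8.
(Structurally: 2 ring(s) + 6 π bond(s) = 8.)

8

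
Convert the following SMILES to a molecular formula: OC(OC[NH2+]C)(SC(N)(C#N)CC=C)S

C8H16N3O2S2+

Heavy atoms from the SMILES: 8 C, 3 N, 2 O, 2 S.
Implicit hydrogens by atom environment:
  3 × C: 2 H each → 6
  3 × C: no H
  1 × C: 3 H
  1 × C: 1 H
  1 × N: 2 H
  1 × N (charge +1): 2 H
  1 × N: no H
  1 × O: 1 H
  1 × O: no H
  1 × S: 1 H
  1 × S: no H
  Total hydrogens = 16.
Net charge +1.
Molecular formula: C8H16N3O2S2+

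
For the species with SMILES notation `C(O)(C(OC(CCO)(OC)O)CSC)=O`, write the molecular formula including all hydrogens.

Heavy atoms from the SMILES: 8 C, 6 O, 1 S.
Implicit hydrogens by atom environment:
  3 × C: 2 H each → 6
  3 × O: 1 H each → 3
  3 × O: no H
  2 × C: 3 H each → 6
  2 × C: no H
  1 × C: 1 H
  1 × S: no H
  Total hydrogens = 16.
Molecular formula: C8H16O6S

C8H16O6S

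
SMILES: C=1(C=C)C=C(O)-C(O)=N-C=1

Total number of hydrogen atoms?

Hydrogens are implicit in SMILES; fill each atom to its normal valence:
  3 × C (aromatic): no H
  2 × C (aromatic): 1 H each → 2
  2 × O: 1 H each → 2
  1 × C: 2 H
  1 × C: 1 H
  1 × N (aromatic): no H
  Total hydrogens = 7.

7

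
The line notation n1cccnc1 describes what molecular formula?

Heavy atoms from the SMILES: 4 C, 2 N.
Implicit hydrogens by atom environment:
  4 × C (aromatic): 1 H each → 4
  2 × N (aromatic): no H
  Total hydrogens = 4.
Molecular formula: C4H4N2

C4H4N2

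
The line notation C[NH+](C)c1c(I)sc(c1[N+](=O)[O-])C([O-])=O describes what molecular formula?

C7H7IN2O4S

Heavy atoms from the SMILES: 7 C, 1 I, 2 N, 4 O, 1 S.
Implicit hydrogens by atom environment:
  4 × C (aromatic): no H
  2 × C: 3 H each → 6
  2 × O: no H
  2 × O (charge -1): no H
  1 × C: no H
  1 × I: no H
  1 × N (charge +1): 1 H
  1 × N (charge +1): no H
  1 × S (aromatic): no H
  Total hydrogens = 7.
Molecular formula: C7H7IN2O4S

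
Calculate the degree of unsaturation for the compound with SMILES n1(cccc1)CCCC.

3

Molecular formula from the SMILES: C8H13N.
DoU = (2C + 2 + N − H − X)/2 = (2·8 + 2 + 1 − 13 − 0)/2 = 6/2 = 3.
(Structurally: 1 ring(s) + 2 π bond(s) = 3.)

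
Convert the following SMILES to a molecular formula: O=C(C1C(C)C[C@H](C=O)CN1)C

C9H15NO2

Heavy atoms from the SMILES: 9 C, 1 N, 2 O.
Implicit hydrogens by atom environment:
  4 × C: 1 H each → 4
  2 × C: 3 H each → 6
  2 × C: 2 H each → 4
  2 × O: no H
  1 × C: no H
  1 × N: 1 H
  Total hydrogens = 15.
Molecular formula: C9H15NO2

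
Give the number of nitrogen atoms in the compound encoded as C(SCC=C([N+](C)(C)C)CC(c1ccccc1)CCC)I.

The symbol for nitrogen appears 1 time in the SMILES.

1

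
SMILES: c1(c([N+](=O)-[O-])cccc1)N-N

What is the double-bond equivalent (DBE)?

5

Molecular formula from the SMILES: C6H7N3O2.
DoU = (2C + 2 + N − H − X)/2 = (2·6 + 2 + 3 − 7 − 0)/2 = 10/2 = 5.
(Structurally: 1 ring(s) + 4 π bond(s) = 5.)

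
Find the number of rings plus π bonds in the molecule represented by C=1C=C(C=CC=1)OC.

Molecular formula from the SMILES: C7H8O.
DoU = (2C + 2 + N − H − X)/2 = (2·7 + 2 + 0 − 8 − 0)/2 = 8/2 = 4.
(Structurally: 1 ring(s) + 3 π bond(s) = 4.)

4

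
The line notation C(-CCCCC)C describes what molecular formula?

C7H16

Heavy atoms from the SMILES: 7 C.
Implicit hydrogens by atom environment:
  5 × C: 2 H each → 10
  2 × C: 3 H each → 6
  Total hydrogens = 16.
Molecular formula: C7H16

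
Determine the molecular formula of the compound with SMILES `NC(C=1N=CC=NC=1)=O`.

C5H5N3O

Heavy atoms from the SMILES: 5 C, 3 N, 1 O.
Implicit hydrogens by atom environment:
  3 × C (aromatic): 1 H each → 3
  2 × N (aromatic): no H
  1 × C (aromatic): no H
  1 × C: no H
  1 × N: 2 H
  1 × O: no H
  Total hydrogens = 5.
Molecular formula: C5H5N3O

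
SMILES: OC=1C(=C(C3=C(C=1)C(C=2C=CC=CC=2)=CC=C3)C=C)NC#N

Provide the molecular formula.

Heavy atoms from the SMILES: 19 C, 2 N, 1 O.
Implicit hydrogens by atom environment:
  9 × C (aromatic): 1 H each → 9
  7 × C (aromatic): no H
  1 × C: 2 H
  1 × C: 1 H
  1 × C: no H
  1 × N: 1 H
  1 × N: no H
  1 × O: 1 H
  Total hydrogens = 14.
Molecular formula: C19H14N2O

C19H14N2O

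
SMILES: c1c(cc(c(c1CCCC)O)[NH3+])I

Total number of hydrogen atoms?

Hydrogens are implicit in SMILES; fill each atom to its normal valence:
  4 × C (aromatic): no H
  3 × C: 2 H each → 6
  2 × C (aromatic): 1 H each → 2
  1 × C: 3 H
  1 × I: no H
  1 × N (charge +1): 3 H
  1 × O: 1 H
  Total hydrogens = 15.

15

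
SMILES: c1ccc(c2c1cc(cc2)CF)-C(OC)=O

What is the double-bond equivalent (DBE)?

8

Molecular formula from the SMILES: C13H11FO2.
DoU = (2C + 2 + N − H − X)/2 = (2·13 + 2 + 0 − 11 − 1)/2 = 16/2 = 8.
(Structurally: 2 ring(s) + 6 π bond(s) = 8.)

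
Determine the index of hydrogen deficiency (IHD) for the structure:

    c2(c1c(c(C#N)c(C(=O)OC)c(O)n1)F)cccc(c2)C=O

12

Molecular formula from the SMILES: C15H9FN2O4.
DoU = (2C + 2 + N − H − X)/2 = (2·15 + 2 + 2 − 9 − 1)/2 = 24/2 = 12.
(Structurally: 2 ring(s) + 10 π bond(s) = 12.)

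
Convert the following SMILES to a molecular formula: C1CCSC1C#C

Heavy atoms from the SMILES: 6 C, 1 S.
Implicit hydrogens by atom environment:
  3 × C: 2 H each → 6
  2 × C: 1 H each → 2
  1 × C: no H
  1 × S: no H
  Total hydrogens = 8.
Molecular formula: C6H8S

C6H8S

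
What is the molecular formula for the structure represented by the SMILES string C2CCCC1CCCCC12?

C10H18

Heavy atoms from the SMILES: 10 C.
Implicit hydrogens by atom environment:
  8 × C: 2 H each → 16
  2 × C: 1 H each → 2
  Total hydrogens = 18.
Molecular formula: C10H18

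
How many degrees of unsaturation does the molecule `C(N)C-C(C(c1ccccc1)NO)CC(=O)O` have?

5

Molecular formula from the SMILES: C12H18N2O3.
DoU = (2C + 2 + N − H − X)/2 = (2·12 + 2 + 2 − 18 − 0)/2 = 10/2 = 5.
(Structurally: 1 ring(s) + 4 π bond(s) = 5.)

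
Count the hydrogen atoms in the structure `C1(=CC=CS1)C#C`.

Hydrogens are implicit in SMILES; fill each atom to its normal valence:
  3 × C (aromatic): 1 H each → 3
  1 × C: 1 H
  1 × C (aromatic): no H
  1 × C: no H
  1 × S (aromatic): no H
  Total hydrogens = 4.

4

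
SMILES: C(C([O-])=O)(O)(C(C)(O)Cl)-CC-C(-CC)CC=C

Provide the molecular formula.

C12H20ClO4-

Heavy atoms from the SMILES: 12 C, 1 Cl, 4 O.
Implicit hydrogens by atom environment:
  5 × C: 2 H each → 10
  3 × C: no H
  2 × C: 3 H each → 6
  2 × C: 1 H each → 2
  2 × O: 1 H each → 2
  1 × Cl: no H
  1 × O: no H
  1 × O (charge -1): no H
  Total hydrogens = 20.
Net charge -1.
Molecular formula: C12H20ClO4-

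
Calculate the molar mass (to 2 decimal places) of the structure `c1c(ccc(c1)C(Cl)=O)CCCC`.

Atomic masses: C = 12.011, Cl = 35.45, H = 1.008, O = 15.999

Molecular formula: C11H13ClO.
M = 11×12.011 + 1×35.45 + 13×1.008 + 1×15.999 = 196.67 g/mol.

196.67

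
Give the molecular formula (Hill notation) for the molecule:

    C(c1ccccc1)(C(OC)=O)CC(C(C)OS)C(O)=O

Heavy atoms from the SMILES: 14 C, 5 O, 1 S.
Implicit hydrogens by atom environment:
  5 × C (aromatic): 1 H each → 5
  4 × O: no H
  3 × C: 1 H each → 3
  2 × C: 3 H each → 6
  2 × C: no H
  1 × C: 2 H
  1 × C (aromatic): no H
  1 × O: 1 H
  1 × S: 1 H
  Total hydrogens = 18.
Molecular formula: C14H18O5S

C14H18O5S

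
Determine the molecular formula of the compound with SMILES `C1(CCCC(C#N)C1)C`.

C8H13N

Heavy atoms from the SMILES: 8 C, 1 N.
Implicit hydrogens by atom environment:
  4 × C: 2 H each → 8
  2 × C: 1 H each → 2
  1 × C: 3 H
  1 × C: no H
  1 × N: no H
  Total hydrogens = 13.
Molecular formula: C8H13N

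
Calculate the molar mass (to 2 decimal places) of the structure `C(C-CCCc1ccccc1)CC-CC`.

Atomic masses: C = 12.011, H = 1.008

Molecular formula: C15H24.
M = 15×12.011 + 24×1.008 = 204.36 g/mol.

204.36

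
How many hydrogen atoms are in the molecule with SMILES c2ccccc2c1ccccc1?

10

Hydrogens are implicit in SMILES; fill each atom to its normal valence:
  10 × C (aromatic): 1 H each → 10
  2 × C (aromatic): no H
  Total hydrogens = 10.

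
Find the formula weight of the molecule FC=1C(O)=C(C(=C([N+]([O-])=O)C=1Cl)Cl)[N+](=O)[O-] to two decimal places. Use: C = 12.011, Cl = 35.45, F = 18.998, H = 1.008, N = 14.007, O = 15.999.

Molecular formula: C6HCl2FN2O5.
M = 6×12.011 + 2×35.45 + 1×18.998 + 1×1.008 + 2×14.007 + 5×15.999 = 270.98 g/mol.

270.98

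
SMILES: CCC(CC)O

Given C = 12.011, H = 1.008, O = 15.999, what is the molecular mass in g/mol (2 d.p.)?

Molecular formula: C5H12O.
M = 5×12.011 + 12×1.008 + 1×15.999 = 88.15 g/mol.

88.15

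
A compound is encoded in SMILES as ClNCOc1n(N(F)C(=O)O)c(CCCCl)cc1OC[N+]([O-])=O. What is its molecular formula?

C10H13Cl2FN4O6

Heavy atoms from the SMILES: 10 C, 2 Cl, 1 F, 4 N, 6 O.
Implicit hydrogens by atom environment:
  5 × C: 2 H each → 10
  4 × O: no H
  3 × C (aromatic): no H
  2 × Cl: no H
  1 × C (aromatic): 1 H
  1 × C: no H
  1 × F: no H
  1 × N: 1 H
  1 × N (aromatic): no H
  1 × N: no H
  1 × N (charge +1): no H
  1 × O: 1 H
  1 × O (charge -1): no H
  Total hydrogens = 13.
Molecular formula: C10H13Cl2FN4O6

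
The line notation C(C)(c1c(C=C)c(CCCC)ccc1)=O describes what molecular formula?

Heavy atoms from the SMILES: 14 C, 1 O.
Implicit hydrogens by atom environment:
  4 × C: 2 H each → 8
  3 × C (aromatic): 1 H each → 3
  3 × C (aromatic): no H
  2 × C: 3 H each → 6
  1 × C: 1 H
  1 × C: no H
  1 × O: no H
  Total hydrogens = 18.
Molecular formula: C14H18O

C14H18O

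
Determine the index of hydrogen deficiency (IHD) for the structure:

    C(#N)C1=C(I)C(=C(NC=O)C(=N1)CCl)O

Molecular formula from the SMILES: C8H5ClIN3O2.
DoU = (2C + 2 + N − H − X)/2 = (2·8 + 2 + 3 − 5 − 2)/2 = 14/2 = 7.
(Structurally: 1 ring(s) + 6 π bond(s) = 7.)

7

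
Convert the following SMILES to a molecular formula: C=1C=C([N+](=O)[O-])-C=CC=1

Heavy atoms from the SMILES: 6 C, 1 N, 2 O.
Implicit hydrogens by atom environment:
  5 × C (aromatic): 1 H each → 5
  1 × C (aromatic): no H
  1 × N (charge +1): no H
  1 × O: no H
  1 × O (charge -1): no H
  Total hydrogens = 5.
Molecular formula: C6H5NO2

C6H5NO2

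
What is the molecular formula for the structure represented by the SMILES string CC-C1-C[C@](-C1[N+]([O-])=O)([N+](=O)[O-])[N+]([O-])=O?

Heavy atoms from the SMILES: 6 C, 3 N, 6 O.
Implicit hydrogens by atom environment:
  3 × N (charge +1): no H
  3 × O: no H
  3 × O (charge -1): no H
  2 × C: 2 H each → 4
  2 × C: 1 H each → 2
  1 × C: 3 H
  1 × C: no H
  Total hydrogens = 9.
Molecular formula: C6H9N3O6

C6H9N3O6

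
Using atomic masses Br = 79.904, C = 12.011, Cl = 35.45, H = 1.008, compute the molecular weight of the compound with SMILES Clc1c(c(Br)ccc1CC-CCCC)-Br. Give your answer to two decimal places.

Molecular formula: C12H15Br2Cl.
M = 2×79.904 + 12×12.011 + 1×35.45 + 15×1.008 = 354.51 g/mol.

354.51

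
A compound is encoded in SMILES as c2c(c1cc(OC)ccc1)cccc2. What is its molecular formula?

Heavy atoms from the SMILES: 13 C, 1 O.
Implicit hydrogens by atom environment:
  9 × C (aromatic): 1 H each → 9
  3 × C (aromatic): no H
  1 × C: 3 H
  1 × O: no H
  Total hydrogens = 12.
Molecular formula: C13H12O

C13H12O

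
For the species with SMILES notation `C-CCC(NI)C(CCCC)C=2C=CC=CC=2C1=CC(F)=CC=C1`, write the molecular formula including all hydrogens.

Heavy atoms from the SMILES: 21 C, 1 F, 1 I, 1 N.
Implicit hydrogens by atom environment:
  8 × C (aromatic): 1 H each → 8
  5 × C: 2 H each → 10
  4 × C (aromatic): no H
  2 × C: 3 H each → 6
  2 × C: 1 H each → 2
  1 × F: no H
  1 × I: no H
  1 × N: 1 H
  Total hydrogens = 27.
Molecular formula: C21H27FIN

C21H27FIN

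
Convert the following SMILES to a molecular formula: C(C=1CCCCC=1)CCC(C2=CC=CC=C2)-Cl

C16H21Cl

Heavy atoms from the SMILES: 16 C, 1 Cl.
Implicit hydrogens by atom environment:
  7 × C: 2 H each → 14
  5 × C (aromatic): 1 H each → 5
  2 × C: 1 H each → 2
  1 × C: no H
  1 × C (aromatic): no H
  1 × Cl: no H
  Total hydrogens = 21.
Molecular formula: C16H21Cl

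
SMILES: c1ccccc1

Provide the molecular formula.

C6H6

Heavy atoms from the SMILES: 6 C.
Implicit hydrogens by atom environment:
  6 × C (aromatic): 1 H each → 6
  Total hydrogens = 6.
Molecular formula: C6H6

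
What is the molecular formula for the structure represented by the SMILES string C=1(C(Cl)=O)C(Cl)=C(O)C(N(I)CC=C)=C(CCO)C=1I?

C12H11Cl2I2NO3

Heavy atoms from the SMILES: 12 C, 2 Cl, 2 I, 1 N, 3 O.
Implicit hydrogens by atom environment:
  6 × C (aromatic): no H
  4 × C: 2 H each → 8
  2 × Cl: no H
  2 × I: no H
  2 × O: 1 H each → 2
  1 × C: 1 H
  1 × C: no H
  1 × N: no H
  1 × O: no H
  Total hydrogens = 11.
Molecular formula: C12H11Cl2I2NO3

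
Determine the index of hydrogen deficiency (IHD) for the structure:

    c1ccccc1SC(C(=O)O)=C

6

Molecular formula from the SMILES: C9H8O2S.
DoU = (2C + 2 + N − H − X)/2 = (2·9 + 2 + 0 − 8 − 0)/2 = 12/2 = 6.
(Structurally: 1 ring(s) + 5 π bond(s) = 6.)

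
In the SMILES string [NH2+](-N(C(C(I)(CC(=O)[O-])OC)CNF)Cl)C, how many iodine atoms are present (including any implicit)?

The symbol for iodine appears 1 time in the SMILES.

1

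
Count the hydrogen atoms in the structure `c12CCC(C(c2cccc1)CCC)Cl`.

17

Hydrogens are implicit in SMILES; fill each atom to its normal valence:
  4 × C: 2 H each → 8
  4 × C (aromatic): 1 H each → 4
  2 × C: 1 H each → 2
  2 × C (aromatic): no H
  1 × C: 3 H
  1 × Cl: no H
  Total hydrogens = 17.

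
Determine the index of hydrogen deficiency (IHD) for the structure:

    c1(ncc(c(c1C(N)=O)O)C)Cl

5

Molecular formula from the SMILES: C7H7ClN2O2.
DoU = (2C + 2 + N − H − X)/2 = (2·7 + 2 + 2 − 7 − 1)/2 = 10/2 = 5.
(Structurally: 1 ring(s) + 4 π bond(s) = 5.)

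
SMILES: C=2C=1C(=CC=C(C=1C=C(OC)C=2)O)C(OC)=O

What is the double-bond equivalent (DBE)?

8

Molecular formula from the SMILES: C13H12O4.
DoU = (2C + 2 + N − H − X)/2 = (2·13 + 2 + 0 − 12 − 0)/2 = 16/2 = 8.
(Structurally: 2 ring(s) + 6 π bond(s) = 8.)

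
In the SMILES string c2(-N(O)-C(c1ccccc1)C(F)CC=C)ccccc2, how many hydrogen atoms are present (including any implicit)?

18

Hydrogens are implicit in SMILES; fill each atom to its normal valence:
  10 × C (aromatic): 1 H each → 10
  3 × C: 1 H each → 3
  2 × C: 2 H each → 4
  2 × C (aromatic): no H
  1 × F: no H
  1 × N: no H
  1 × O: 1 H
  Total hydrogens = 18.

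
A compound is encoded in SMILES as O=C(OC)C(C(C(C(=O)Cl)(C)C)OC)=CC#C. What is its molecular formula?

C12H15ClO4

Heavy atoms from the SMILES: 12 C, 1 Cl, 4 O.
Implicit hydrogens by atom environment:
  5 × C: no H
  4 × C: 3 H each → 12
  4 × O: no H
  3 × C: 1 H each → 3
  1 × Cl: no H
  Total hydrogens = 15.
Molecular formula: C12H15ClO4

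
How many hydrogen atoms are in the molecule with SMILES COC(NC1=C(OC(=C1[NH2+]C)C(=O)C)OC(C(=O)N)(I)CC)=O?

19

Hydrogens are implicit in SMILES; fill each atom to its normal valence:
  5 × O: no H
  4 × C: 3 H each → 12
  4 × C (aromatic): no H
  4 × C: no H
  1 × C: 2 H
  1 × I: no H
  1 × N (charge +1): 2 H
  1 × N: 2 H
  1 × N: 1 H
  1 × O (aromatic): no H
  Total hydrogens = 19.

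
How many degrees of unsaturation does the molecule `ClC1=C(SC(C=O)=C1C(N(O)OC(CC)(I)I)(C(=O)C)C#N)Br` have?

7

Molecular formula from the SMILES: C12H10BrClI2N2O4S.
DoU = (2C + 2 + N − H − X)/2 = (2·12 + 2 + 2 − 10 − 4)/2 = 14/2 = 7.
(Structurally: 1 ring(s) + 6 π bond(s) = 7.)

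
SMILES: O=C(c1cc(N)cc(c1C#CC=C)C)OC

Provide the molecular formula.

C13H13NO2

Heavy atoms from the SMILES: 13 C, 1 N, 2 O.
Implicit hydrogens by atom environment:
  4 × C (aromatic): no H
  3 × C: no H
  2 × C: 3 H each → 6
  2 × C (aromatic): 1 H each → 2
  2 × O: no H
  1 × C: 2 H
  1 × C: 1 H
  1 × N: 2 H
  Total hydrogens = 13.
Molecular formula: C13H13NO2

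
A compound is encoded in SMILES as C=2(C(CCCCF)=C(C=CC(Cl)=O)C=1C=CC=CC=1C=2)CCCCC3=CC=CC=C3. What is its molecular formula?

C27H28ClFO

Heavy atoms from the SMILES: 27 C, 1 Cl, 1 F, 1 O.
Implicit hydrogens by atom environment:
  10 × C (aromatic): 1 H each → 10
  8 × C: 2 H each → 16
  6 × C (aromatic): no H
  2 × C: 1 H each → 2
  1 × C: no H
  1 × Cl: no H
  1 × F: no H
  1 × O: no H
  Total hydrogens = 28.
Molecular formula: C27H28ClFO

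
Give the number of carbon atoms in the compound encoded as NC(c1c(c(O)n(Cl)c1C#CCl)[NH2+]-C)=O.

8

The symbol for carbon appears 8 times in the SMILES. Lowercase c denotes aromatic carbon and counts toward C.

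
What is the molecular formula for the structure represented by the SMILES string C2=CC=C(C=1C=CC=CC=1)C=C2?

Heavy atoms from the SMILES: 12 C.
Implicit hydrogens by atom environment:
  10 × C (aromatic): 1 H each → 10
  2 × C (aromatic): no H
  Total hydrogens = 10.
Molecular formula: C12H10

C12H10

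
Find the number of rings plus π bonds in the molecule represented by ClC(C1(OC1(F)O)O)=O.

2

Molecular formula from the SMILES: C3H2ClFO4.
DoU = (2C + 2 + N − H − X)/2 = (2·3 + 2 + 0 − 2 − 2)/2 = 4/2 = 2.
(Structurally: 1 ring(s) + 1 π bond(s) = 2.)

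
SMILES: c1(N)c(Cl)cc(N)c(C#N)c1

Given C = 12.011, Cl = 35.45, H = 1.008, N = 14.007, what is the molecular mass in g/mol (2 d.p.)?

Molecular formula: C7H6ClN3.
M = 7×12.011 + 1×35.45 + 6×1.008 + 3×14.007 = 167.60 g/mol.

167.60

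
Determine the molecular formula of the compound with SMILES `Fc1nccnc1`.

Heavy atoms from the SMILES: 4 C, 1 F, 2 N.
Implicit hydrogens by atom environment:
  3 × C (aromatic): 1 H each → 3
  2 × N (aromatic): no H
  1 × C (aromatic): no H
  1 × F: no H
  Total hydrogens = 3.
Molecular formula: C4H3FN2

C4H3FN2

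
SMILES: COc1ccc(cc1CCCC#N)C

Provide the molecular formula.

C12H15NO

Heavy atoms from the SMILES: 12 C, 1 N, 1 O.
Implicit hydrogens by atom environment:
  3 × C: 2 H each → 6
  3 × C (aromatic): 1 H each → 3
  3 × C (aromatic): no H
  2 × C: 3 H each → 6
  1 × C: no H
  1 × N: no H
  1 × O: no H
  Total hydrogens = 15.
Molecular formula: C12H15NO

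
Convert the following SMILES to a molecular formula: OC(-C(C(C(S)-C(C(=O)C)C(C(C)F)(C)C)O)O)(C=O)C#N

Heavy atoms from the SMILES: 14 C, 1 F, 1 N, 5 O, 1 S.
Implicit hydrogens by atom environment:
  6 × C: 1 H each → 6
  4 × C: 3 H each → 12
  4 × C: no H
  3 × O: 1 H each → 3
  2 × O: no H
  1 × F: no H
  1 × N: no H
  1 × S: 1 H
  Total hydrogens = 22.
Molecular formula: C14H22FNO5S

C14H22FNO5S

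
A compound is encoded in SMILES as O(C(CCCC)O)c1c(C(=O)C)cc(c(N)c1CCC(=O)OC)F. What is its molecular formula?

Heavy atoms from the SMILES: 17 C, 1 F, 1 N, 5 O.
Implicit hydrogens by atom environment:
  5 × C: 2 H each → 10
  5 × C (aromatic): no H
  4 × O: no H
  3 × C: 3 H each → 9
  2 × C: no H
  1 × C (aromatic): 1 H
  1 × C: 1 H
  1 × F: no H
  1 × N: 2 H
  1 × O: 1 H
  Total hydrogens = 24.
Molecular formula: C17H24FNO5

C17H24FNO5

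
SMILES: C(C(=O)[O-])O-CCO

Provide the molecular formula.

C4H7O4-

Heavy atoms from the SMILES: 4 C, 4 O.
Implicit hydrogens by atom environment:
  3 × C: 2 H each → 6
  2 × O: no H
  1 × C: no H
  1 × O: 1 H
  1 × O (charge -1): no H
  Total hydrogens = 7.
Net charge -1.
Molecular formula: C4H7O4-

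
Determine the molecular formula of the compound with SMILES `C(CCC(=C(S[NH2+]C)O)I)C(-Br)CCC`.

Heavy atoms from the SMILES: 1 Br, 10 C, 1 I, 1 N, 1 O, 1 S.
Implicit hydrogens by atom environment:
  5 × C: 2 H each → 10
  2 × C: 3 H each → 6
  2 × C: no H
  1 × Br: no H
  1 × C: 1 H
  1 × I: no H
  1 × N (charge +1): 2 H
  1 × O: 1 H
  1 × S: no H
  Total hydrogens = 20.
Net charge +1.
Molecular formula: C10H20BrINOS+

C10H20BrINOS+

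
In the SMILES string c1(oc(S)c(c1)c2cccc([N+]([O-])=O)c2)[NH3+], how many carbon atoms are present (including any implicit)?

10

The symbol for carbon appears 10 times in the SMILES. Lowercase c denotes aromatic carbon and counts toward C.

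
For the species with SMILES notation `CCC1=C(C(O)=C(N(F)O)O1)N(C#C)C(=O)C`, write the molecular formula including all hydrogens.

C10H11FN2O4

Heavy atoms from the SMILES: 10 C, 1 F, 2 N, 4 O.
Implicit hydrogens by atom environment:
  4 × C (aromatic): no H
  2 × C: 3 H each → 6
  2 × C: no H
  2 × N: no H
  2 × O: 1 H each → 2
  1 × C: 2 H
  1 × C: 1 H
  1 × F: no H
  1 × O (aromatic): no H
  1 × O: no H
  Total hydrogens = 11.
Molecular formula: C10H11FN2O4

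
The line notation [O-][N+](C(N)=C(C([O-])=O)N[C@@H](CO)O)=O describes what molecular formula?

C5H8N3O6-

Heavy atoms from the SMILES: 5 C, 3 N, 6 O.
Implicit hydrogens by atom environment:
  3 × C: no H
  2 × O: 1 H each → 2
  2 × O: no H
  2 × O (charge -1): no H
  1 × C: 2 H
  1 × C: 1 H
  1 × N: 2 H
  1 × N: 1 H
  1 × N (charge +1): no H
  Total hydrogens = 8.
Net charge -1.
Molecular formula: C5H8N3O6-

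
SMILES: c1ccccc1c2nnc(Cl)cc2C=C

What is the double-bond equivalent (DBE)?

Molecular formula from the SMILES: C12H9ClN2.
DoU = (2C + 2 + N − H − X)/2 = (2·12 + 2 + 2 − 9 − 1)/2 = 18/2 = 9.
(Structurally: 2 ring(s) + 7 π bond(s) = 9.)

9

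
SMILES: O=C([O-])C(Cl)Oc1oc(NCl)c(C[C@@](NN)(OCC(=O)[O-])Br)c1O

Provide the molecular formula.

Heavy atoms from the SMILES: 1 Br, 10 C, 2 Cl, 3 N, 8 O.
Implicit hydrogens by atom environment:
  4 × C (aromatic): no H
  4 × O: no H
  3 × C: no H
  2 × C: 2 H each → 4
  2 × Cl: no H
  2 × N: 1 H each → 2
  2 × O (charge -1): no H
  1 × Br: no H
  1 × C: 1 H
  1 × N: 2 H
  1 × O: 1 H
  1 × O (aromatic): no H
  Total hydrogens = 10.
Net charge -2.
Molecular formula: [C10H10BrCl2N3O8]2-

[C10H10BrCl2N3O8]2-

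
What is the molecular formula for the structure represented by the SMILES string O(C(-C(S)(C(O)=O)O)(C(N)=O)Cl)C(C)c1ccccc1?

C12H14ClNO5S

Heavy atoms from the SMILES: 12 C, 1 Cl, 1 N, 5 O, 1 S.
Implicit hydrogens by atom environment:
  5 × C (aromatic): 1 H each → 5
  4 × C: no H
  3 × O: no H
  2 × O: 1 H each → 2
  1 × C: 3 H
  1 × C: 1 H
  1 × C (aromatic): no H
  1 × Cl: no H
  1 × N: 2 H
  1 × S: 1 H
  Total hydrogens = 14.
Molecular formula: C12H14ClNO5S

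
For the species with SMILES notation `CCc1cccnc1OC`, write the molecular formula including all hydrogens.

C8H11NO

Heavy atoms from the SMILES: 8 C, 1 N, 1 O.
Implicit hydrogens by atom environment:
  3 × C (aromatic): 1 H each → 3
  2 × C: 3 H each → 6
  2 × C (aromatic): no H
  1 × C: 2 H
  1 × N (aromatic): no H
  1 × O: no H
  Total hydrogens = 11.
Molecular formula: C8H11NO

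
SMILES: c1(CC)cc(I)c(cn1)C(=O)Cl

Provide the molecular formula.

C8H7ClINO

Heavy atoms from the SMILES: 8 C, 1 Cl, 1 I, 1 N, 1 O.
Implicit hydrogens by atom environment:
  3 × C (aromatic): no H
  2 × C (aromatic): 1 H each → 2
  1 × C: 3 H
  1 × C: 2 H
  1 × C: no H
  1 × Cl: no H
  1 × I: no H
  1 × N (aromatic): no H
  1 × O: no H
  Total hydrogens = 7.
Molecular formula: C8H7ClINO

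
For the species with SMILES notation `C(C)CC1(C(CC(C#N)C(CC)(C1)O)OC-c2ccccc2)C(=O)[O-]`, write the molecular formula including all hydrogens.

Heavy atoms from the SMILES: 20 C, 1 N, 4 O.
Implicit hydrogens by atom environment:
  6 × C: 2 H each → 12
  5 × C (aromatic): 1 H each → 5
  4 × C: no H
  2 × C: 3 H each → 6
  2 × C: 1 H each → 2
  2 × O: no H
  1 × C (aromatic): no H
  1 × N: no H
  1 × O: 1 H
  1 × O (charge -1): no H
  Total hydrogens = 26.
Net charge -1.
Molecular formula: C20H26NO4-

C20H26NO4-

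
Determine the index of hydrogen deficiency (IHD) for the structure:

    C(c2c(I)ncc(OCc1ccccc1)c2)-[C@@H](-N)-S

Molecular formula from the SMILES: C14H15IN2OS.
DoU = (2C + 2 + N − H − X)/2 = (2·14 + 2 + 2 − 15 − 1)/2 = 16/2 = 8.
(Structurally: 2 ring(s) + 6 π bond(s) = 8.)

8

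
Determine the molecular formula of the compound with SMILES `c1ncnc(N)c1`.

Heavy atoms from the SMILES: 4 C, 3 N.
Implicit hydrogens by atom environment:
  3 × C (aromatic): 1 H each → 3
  2 × N (aromatic): no H
  1 × C (aromatic): no H
  1 × N: 2 H
  Total hydrogens = 5.
Molecular formula: C4H5N3

C4H5N3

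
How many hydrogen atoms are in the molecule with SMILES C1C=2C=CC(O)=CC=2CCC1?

12

Hydrogens are implicit in SMILES; fill each atom to its normal valence:
  4 × C: 2 H each → 8
  3 × C (aromatic): 1 H each → 3
  3 × C (aromatic): no H
  1 × O: 1 H
  Total hydrogens = 12.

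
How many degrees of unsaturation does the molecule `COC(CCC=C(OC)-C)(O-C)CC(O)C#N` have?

3

Molecular formula from the SMILES: C12H21NO4.
DoU = (2C + 2 + N − H − X)/2 = (2·12 + 2 + 1 − 21 − 0)/2 = 6/2 = 3.
(Structurally: 0 ring(s) + 3 π bond(s) = 3.)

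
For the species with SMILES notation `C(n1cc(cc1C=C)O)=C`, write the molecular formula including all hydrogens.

C8H9NO

Heavy atoms from the SMILES: 8 C, 1 N, 1 O.
Implicit hydrogens by atom environment:
  2 × C: 2 H each → 4
  2 × C (aromatic): 1 H each → 2
  2 × C: 1 H each → 2
  2 × C (aromatic): no H
  1 × N (aromatic): no H
  1 × O: 1 H
  Total hydrogens = 9.
Molecular formula: C8H9NO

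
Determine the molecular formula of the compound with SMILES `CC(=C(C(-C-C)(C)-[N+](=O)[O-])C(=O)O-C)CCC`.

Heavy atoms from the SMILES: 12 C, 1 N, 4 O.
Implicit hydrogens by atom environment:
  5 × C: 3 H each → 15
  4 × C: no H
  3 × C: 2 H each → 6
  3 × O: no H
  1 × N (charge +1): no H
  1 × O (charge -1): no H
  Total hydrogens = 21.
Molecular formula: C12H21NO4

C12H21NO4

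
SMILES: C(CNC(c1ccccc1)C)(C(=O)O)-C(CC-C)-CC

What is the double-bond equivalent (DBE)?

Molecular formula from the SMILES: C17H27NO2.
DoU = (2C + 2 + N − H − X)/2 = (2·17 + 2 + 1 − 27 − 0)/2 = 10/2 = 5.
(Structurally: 1 ring(s) + 4 π bond(s) = 5.)

5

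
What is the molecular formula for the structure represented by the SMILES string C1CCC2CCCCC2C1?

C10H18

Heavy atoms from the SMILES: 10 C.
Implicit hydrogens by atom environment:
  8 × C: 2 H each → 16
  2 × C: 1 H each → 2
  Total hydrogens = 18.
Molecular formula: C10H18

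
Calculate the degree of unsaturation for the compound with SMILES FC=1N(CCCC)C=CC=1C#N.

5

Molecular formula from the SMILES: C9H11FN2.
DoU = (2C + 2 + N − H − X)/2 = (2·9 + 2 + 2 − 11 − 1)/2 = 10/2 = 5.
(Structurally: 1 ring(s) + 4 π bond(s) = 5.)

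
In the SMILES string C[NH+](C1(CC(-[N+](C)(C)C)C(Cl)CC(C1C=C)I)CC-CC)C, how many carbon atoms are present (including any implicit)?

The symbol for carbon appears 18 times in the SMILES. (Cl is a single chlorine, not C + l.)

18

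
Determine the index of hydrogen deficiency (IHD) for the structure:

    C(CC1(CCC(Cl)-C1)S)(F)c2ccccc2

Molecular formula from the SMILES: C13H16ClFS.
DoU = (2C + 2 + N − H − X)/2 = (2·13 + 2 + 0 − 16 − 2)/2 = 10/2 = 5.
(Structurally: 2 ring(s) + 3 π bond(s) = 5.)

5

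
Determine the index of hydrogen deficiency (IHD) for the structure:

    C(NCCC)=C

Molecular formula from the SMILES: C5H11N.
DoU = (2C + 2 + N − H − X)/2 = (2·5 + 2 + 1 − 11 − 0)/2 = 2/2 = 1.
(Structurally: 0 ring(s) + 1 π bond(s) = 1.)

1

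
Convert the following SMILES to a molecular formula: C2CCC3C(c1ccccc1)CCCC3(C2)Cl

C16H21Cl

Heavy atoms from the SMILES: 16 C, 1 Cl.
Implicit hydrogens by atom environment:
  7 × C: 2 H each → 14
  5 × C (aromatic): 1 H each → 5
  2 × C: 1 H each → 2
  1 × C: no H
  1 × C (aromatic): no H
  1 × Cl: no H
  Total hydrogens = 21.
Molecular formula: C16H21Cl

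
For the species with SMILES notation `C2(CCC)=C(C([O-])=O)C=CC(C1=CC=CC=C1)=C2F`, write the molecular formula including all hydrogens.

C16H14FO2-

Heavy atoms from the SMILES: 16 C, 1 F, 2 O.
Implicit hydrogens by atom environment:
  7 × C (aromatic): 1 H each → 7
  5 × C (aromatic): no H
  2 × C: 2 H each → 4
  1 × C: 3 H
  1 × C: no H
  1 × F: no H
  1 × O: no H
  1 × O (charge -1): no H
  Total hydrogens = 14.
Net charge -1.
Molecular formula: C16H14FO2-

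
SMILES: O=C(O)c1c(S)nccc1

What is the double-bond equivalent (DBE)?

5

Molecular formula from the SMILES: C6H5NO2S.
DoU = (2C + 2 + N − H − X)/2 = (2·6 + 2 + 1 − 5 − 0)/2 = 10/2 = 5.
(Structurally: 1 ring(s) + 4 π bond(s) = 5.)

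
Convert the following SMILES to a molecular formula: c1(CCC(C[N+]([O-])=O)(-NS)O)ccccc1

C10H14N2O3S

Heavy atoms from the SMILES: 10 C, 2 N, 3 O, 1 S.
Implicit hydrogens by atom environment:
  5 × C (aromatic): 1 H each → 5
  3 × C: 2 H each → 6
  1 × C: no H
  1 × C (aromatic): no H
  1 × N: 1 H
  1 × N (charge +1): no H
  1 × O: 1 H
  1 × O: no H
  1 × O (charge -1): no H
  1 × S: 1 H
  Total hydrogens = 14.
Molecular formula: C10H14N2O3S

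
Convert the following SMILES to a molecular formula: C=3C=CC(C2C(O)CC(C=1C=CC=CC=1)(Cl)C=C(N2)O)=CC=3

C18H18ClNO2

Heavy atoms from the SMILES: 18 C, 1 Cl, 1 N, 2 O.
Implicit hydrogens by atom environment:
  10 × C (aromatic): 1 H each → 10
  3 × C: 1 H each → 3
  2 × C: no H
  2 × C (aromatic): no H
  2 × O: 1 H each → 2
  1 × C: 2 H
  1 × Cl: no H
  1 × N: 1 H
  Total hydrogens = 18.
Molecular formula: C18H18ClNO2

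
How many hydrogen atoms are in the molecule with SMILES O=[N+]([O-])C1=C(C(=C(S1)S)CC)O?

7

Hydrogens are implicit in SMILES; fill each atom to its normal valence:
  4 × C (aromatic): no H
  1 × C: 3 H
  1 × C: 2 H
  1 × N (charge +1): no H
  1 × O: 1 H
  1 × O: no H
  1 × O (charge -1): no H
  1 × S: 1 H
  1 × S (aromatic): no H
  Total hydrogens = 7.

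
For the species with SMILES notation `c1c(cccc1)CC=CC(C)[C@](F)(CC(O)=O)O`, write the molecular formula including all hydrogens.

Heavy atoms from the SMILES: 14 C, 1 F, 3 O.
Implicit hydrogens by atom environment:
  5 × C (aromatic): 1 H each → 5
  3 × C: 1 H each → 3
  2 × C: 2 H each → 4
  2 × C: no H
  2 × O: 1 H each → 2
  1 × C: 3 H
  1 × C (aromatic): no H
  1 × F: no H
  1 × O: no H
  Total hydrogens = 17.
Molecular formula: C14H17FO3

C14H17FO3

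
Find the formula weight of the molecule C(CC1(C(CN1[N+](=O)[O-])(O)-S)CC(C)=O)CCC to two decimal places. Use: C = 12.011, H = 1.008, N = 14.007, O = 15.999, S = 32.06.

276.35

Molecular formula: C11H20N2O4S.
M = 11×12.011 + 20×1.008 + 2×14.007 + 4×15.999 + 1×32.06 = 276.35 g/mol.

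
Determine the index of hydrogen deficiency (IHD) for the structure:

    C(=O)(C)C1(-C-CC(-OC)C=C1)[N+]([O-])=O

4

Molecular formula from the SMILES: C9H13NO4.
DoU = (2C + 2 + N − H − X)/2 = (2·9 + 2 + 1 − 13 − 0)/2 = 8/2 = 4.
(Structurally: 1 ring(s) + 3 π bond(s) = 4.)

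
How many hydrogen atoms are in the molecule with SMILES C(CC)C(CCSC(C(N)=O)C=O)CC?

21

Hydrogens are implicit in SMILES; fill each atom to its normal valence:
  5 × C: 2 H each → 10
  3 × C: 1 H each → 3
  2 × C: 3 H each → 6
  2 × O: no H
  1 × C: no H
  1 × N: 2 H
  1 × S: no H
  Total hydrogens = 21.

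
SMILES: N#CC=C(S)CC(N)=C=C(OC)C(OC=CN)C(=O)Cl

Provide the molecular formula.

C12H14ClN3O3S

Heavy atoms from the SMILES: 12 C, 1 Cl, 3 N, 3 O, 1 S.
Implicit hydrogens by atom environment:
  6 × C: no H
  4 × C: 1 H each → 4
  3 × O: no H
  2 × N: 2 H each → 4
  1 × C: 3 H
  1 × C: 2 H
  1 × Cl: no H
  1 × N: no H
  1 × S: 1 H
  Total hydrogens = 14.
Molecular formula: C12H14ClN3O3S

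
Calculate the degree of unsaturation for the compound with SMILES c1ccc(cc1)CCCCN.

Molecular formula from the SMILES: C10H15N.
DoU = (2C + 2 + N − H − X)/2 = (2·10 + 2 + 1 − 15 − 0)/2 = 8/2 = 4.
(Structurally: 1 ring(s) + 3 π bond(s) = 4.)

4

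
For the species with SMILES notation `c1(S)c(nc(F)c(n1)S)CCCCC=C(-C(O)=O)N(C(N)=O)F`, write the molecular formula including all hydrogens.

C12H14F2N4O3S2

Heavy atoms from the SMILES: 12 C, 2 F, 4 N, 3 O, 2 S.
Implicit hydrogens by atom environment:
  4 × C: 2 H each → 8
  4 × C (aromatic): no H
  3 × C: no H
  2 × F: no H
  2 × N (aromatic): no H
  2 × O: no H
  2 × S: 1 H each → 2
  1 × C: 1 H
  1 × N: 2 H
  1 × N: no H
  1 × O: 1 H
  Total hydrogens = 14.
Molecular formula: C12H14F2N4O3S2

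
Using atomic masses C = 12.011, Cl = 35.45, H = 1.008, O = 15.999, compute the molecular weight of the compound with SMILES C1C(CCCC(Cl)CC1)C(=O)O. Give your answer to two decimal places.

Molecular formula: C9H15ClO2.
M = 9×12.011 + 1×35.45 + 15×1.008 + 2×15.999 = 190.67 g/mol.

190.67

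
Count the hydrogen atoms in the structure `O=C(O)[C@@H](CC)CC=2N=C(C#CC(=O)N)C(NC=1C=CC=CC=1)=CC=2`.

19

Hydrogens are implicit in SMILES; fill each atom to its normal valence:
  7 × C (aromatic): 1 H each → 7
  4 × C (aromatic): no H
  4 × C: no H
  2 × C: 2 H each → 4
  2 × O: no H
  1 × C: 3 H
  1 × C: 1 H
  1 × N: 2 H
  1 × N: 1 H
  1 × N (aromatic): no H
  1 × O: 1 H
  Total hydrogens = 19.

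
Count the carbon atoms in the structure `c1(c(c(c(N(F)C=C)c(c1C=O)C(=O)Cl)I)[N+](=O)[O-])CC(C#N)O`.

The symbol for carbon appears 13 times in the SMILES. Lowercase c denotes aromatic carbon and counts toward C.

13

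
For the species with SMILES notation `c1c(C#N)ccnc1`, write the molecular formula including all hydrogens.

C6H4N2

Heavy atoms from the SMILES: 6 C, 2 N.
Implicit hydrogens by atom environment:
  4 × C (aromatic): 1 H each → 4
  1 × C (aromatic): no H
  1 × C: no H
  1 × N (aromatic): no H
  1 × N: no H
  Total hydrogens = 4.
Molecular formula: C6H4N2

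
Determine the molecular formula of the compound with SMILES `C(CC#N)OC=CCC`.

C7H11NO

Heavy atoms from the SMILES: 7 C, 1 N, 1 O.
Implicit hydrogens by atom environment:
  3 × C: 2 H each → 6
  2 × C: 1 H each → 2
  1 × C: 3 H
  1 × C: no H
  1 × N: no H
  1 × O: no H
  Total hydrogens = 11.
Molecular formula: C7H11NO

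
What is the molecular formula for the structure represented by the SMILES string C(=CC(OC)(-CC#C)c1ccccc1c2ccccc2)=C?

Heavy atoms from the SMILES: 20 C, 1 O.
Implicit hydrogens by atom environment:
  9 × C (aromatic): 1 H each → 9
  3 × C: no H
  3 × C (aromatic): no H
  2 × C: 2 H each → 4
  2 × C: 1 H each → 2
  1 × C: 3 H
  1 × O: no H
  Total hydrogens = 18.
Molecular formula: C20H18O

C20H18O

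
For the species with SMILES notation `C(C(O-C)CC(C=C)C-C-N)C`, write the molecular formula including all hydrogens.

C10H21NO

Heavy atoms from the SMILES: 10 C, 1 N, 1 O.
Implicit hydrogens by atom environment:
  5 × C: 2 H each → 10
  3 × C: 1 H each → 3
  2 × C: 3 H each → 6
  1 × N: 2 H
  1 × O: no H
  Total hydrogens = 21.
Molecular formula: C10H21NO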